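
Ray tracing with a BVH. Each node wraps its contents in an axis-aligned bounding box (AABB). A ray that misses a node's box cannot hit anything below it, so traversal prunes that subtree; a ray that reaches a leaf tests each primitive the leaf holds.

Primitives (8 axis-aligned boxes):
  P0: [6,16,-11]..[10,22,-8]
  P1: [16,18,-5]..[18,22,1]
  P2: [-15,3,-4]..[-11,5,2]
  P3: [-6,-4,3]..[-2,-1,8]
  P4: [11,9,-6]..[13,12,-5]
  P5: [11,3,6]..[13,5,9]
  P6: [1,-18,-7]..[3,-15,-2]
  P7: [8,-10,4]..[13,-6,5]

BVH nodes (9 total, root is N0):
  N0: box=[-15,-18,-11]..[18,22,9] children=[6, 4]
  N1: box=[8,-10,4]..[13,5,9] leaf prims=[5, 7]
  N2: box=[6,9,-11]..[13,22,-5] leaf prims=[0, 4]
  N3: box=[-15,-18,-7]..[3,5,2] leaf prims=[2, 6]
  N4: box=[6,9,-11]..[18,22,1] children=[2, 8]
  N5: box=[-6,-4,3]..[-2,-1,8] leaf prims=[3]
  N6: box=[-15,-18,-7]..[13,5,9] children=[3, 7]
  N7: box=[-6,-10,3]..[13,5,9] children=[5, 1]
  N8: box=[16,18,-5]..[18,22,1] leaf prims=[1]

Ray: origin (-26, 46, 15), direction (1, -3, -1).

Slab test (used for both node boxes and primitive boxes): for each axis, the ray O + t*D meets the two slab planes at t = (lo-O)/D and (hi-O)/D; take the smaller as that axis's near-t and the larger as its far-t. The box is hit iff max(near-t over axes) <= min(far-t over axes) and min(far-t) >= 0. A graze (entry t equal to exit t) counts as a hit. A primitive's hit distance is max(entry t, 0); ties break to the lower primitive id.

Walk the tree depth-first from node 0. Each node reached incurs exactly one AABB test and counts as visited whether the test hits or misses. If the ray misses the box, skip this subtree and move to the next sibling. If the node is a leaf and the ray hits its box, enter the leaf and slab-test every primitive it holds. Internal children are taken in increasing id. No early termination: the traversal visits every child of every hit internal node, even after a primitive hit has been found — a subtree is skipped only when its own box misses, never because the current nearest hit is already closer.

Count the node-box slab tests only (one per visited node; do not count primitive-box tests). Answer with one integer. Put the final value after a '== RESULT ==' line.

Traverse from the root:
N0 x:[11,44] y:[8,64/3] z:[6,26] -> hit [11,64/3], descend [4, 6]
  N4 x:[32,44] y:[8,37/3] z:[14,26] -> miss, prune
  N6 x:[11,39] y:[41/3,64/3] z:[6,22] -> hit [41/3,64/3], descend [3, 7]
    N3 x:[11,29] y:[41/3,64/3] z:[13,22] -> hit [41/3,64/3] leaf, test {P2@t=41/3, P6(miss)}
    N7 x:[20,39] y:[41/3,56/3] z:[6,12] -> miss, prune

Summary -> nodes [0, 4, 6, 3, 7]; box-tests=5; leaf-entries=1; first=P2

== RESULT ==
5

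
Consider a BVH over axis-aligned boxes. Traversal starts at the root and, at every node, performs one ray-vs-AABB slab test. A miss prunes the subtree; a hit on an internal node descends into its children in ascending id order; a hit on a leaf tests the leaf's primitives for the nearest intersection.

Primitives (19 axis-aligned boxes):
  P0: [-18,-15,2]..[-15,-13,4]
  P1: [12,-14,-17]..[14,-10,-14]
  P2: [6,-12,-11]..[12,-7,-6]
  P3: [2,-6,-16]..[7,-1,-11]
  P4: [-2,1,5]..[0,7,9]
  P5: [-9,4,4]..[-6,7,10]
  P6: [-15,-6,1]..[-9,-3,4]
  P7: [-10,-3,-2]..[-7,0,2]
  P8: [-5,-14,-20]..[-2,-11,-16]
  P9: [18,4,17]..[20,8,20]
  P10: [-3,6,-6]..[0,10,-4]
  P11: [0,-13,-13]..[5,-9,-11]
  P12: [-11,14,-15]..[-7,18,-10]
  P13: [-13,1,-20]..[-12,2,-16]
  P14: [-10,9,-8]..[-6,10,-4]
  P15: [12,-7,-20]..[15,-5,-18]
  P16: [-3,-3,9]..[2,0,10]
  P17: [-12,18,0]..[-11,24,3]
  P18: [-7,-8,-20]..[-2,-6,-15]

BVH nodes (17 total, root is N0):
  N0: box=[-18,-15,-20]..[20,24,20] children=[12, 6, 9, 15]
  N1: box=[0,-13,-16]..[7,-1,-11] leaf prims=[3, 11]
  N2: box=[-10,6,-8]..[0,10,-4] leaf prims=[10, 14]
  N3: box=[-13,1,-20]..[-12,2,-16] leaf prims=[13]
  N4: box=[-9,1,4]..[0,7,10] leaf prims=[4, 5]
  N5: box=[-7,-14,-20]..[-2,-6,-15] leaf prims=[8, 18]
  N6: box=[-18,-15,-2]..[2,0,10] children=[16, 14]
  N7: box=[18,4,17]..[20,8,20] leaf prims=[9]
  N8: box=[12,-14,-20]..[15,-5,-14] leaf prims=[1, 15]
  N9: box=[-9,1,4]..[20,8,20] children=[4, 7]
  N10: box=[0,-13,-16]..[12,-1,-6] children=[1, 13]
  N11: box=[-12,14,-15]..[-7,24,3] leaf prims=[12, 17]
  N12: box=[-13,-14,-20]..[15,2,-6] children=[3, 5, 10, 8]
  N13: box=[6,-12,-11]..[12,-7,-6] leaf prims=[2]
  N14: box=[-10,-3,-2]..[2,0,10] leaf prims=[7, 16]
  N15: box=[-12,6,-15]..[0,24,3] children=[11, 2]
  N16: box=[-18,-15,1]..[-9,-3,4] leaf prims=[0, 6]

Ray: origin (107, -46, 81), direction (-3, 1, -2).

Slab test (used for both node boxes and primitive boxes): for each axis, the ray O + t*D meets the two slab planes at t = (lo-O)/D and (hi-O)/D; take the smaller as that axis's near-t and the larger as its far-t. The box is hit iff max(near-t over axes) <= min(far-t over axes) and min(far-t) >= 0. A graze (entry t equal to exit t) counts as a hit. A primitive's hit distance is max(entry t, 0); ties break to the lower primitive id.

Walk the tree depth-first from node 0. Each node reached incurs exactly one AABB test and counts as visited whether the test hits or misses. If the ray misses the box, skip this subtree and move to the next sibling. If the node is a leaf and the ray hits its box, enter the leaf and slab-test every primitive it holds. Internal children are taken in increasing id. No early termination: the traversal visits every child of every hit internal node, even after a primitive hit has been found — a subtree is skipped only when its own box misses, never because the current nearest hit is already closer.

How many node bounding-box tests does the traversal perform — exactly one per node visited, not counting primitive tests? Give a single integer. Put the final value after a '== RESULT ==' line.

Trace the traversal:
N0 x:[29,125/3] y:[31,70] z:[61/2,101/2] -> hit [31,125/3], descend [6, 9, 12, 15]
  N6 x:[35,125/3] y:[31,46] z:[71/2,83/2] -> hit [71/2,83/2], descend [14, 16]
    N14 x:[35,39] y:[43,46] z:[71/2,83/2] -> miss, prune
    N16 x:[116/3,125/3] y:[31,43] z:[77/2,40] -> hit [116/3,40] leaf, test {P0(miss), P6@t=40}
  N9 x:[29,116/3] y:[47,54] z:[61/2,77/2] -> miss, prune
  N12 x:[92/3,40] y:[32,48] z:[87/2,101/2] -> miss, prune
  N15 x:[107/3,119/3] y:[52,70] z:[39,48] -> miss, prune

7 AABB tests over nodes [0, 6, 14, 16, 9, 12, 15]; 1 leaf entered; closest P6.

== RESULT ==
7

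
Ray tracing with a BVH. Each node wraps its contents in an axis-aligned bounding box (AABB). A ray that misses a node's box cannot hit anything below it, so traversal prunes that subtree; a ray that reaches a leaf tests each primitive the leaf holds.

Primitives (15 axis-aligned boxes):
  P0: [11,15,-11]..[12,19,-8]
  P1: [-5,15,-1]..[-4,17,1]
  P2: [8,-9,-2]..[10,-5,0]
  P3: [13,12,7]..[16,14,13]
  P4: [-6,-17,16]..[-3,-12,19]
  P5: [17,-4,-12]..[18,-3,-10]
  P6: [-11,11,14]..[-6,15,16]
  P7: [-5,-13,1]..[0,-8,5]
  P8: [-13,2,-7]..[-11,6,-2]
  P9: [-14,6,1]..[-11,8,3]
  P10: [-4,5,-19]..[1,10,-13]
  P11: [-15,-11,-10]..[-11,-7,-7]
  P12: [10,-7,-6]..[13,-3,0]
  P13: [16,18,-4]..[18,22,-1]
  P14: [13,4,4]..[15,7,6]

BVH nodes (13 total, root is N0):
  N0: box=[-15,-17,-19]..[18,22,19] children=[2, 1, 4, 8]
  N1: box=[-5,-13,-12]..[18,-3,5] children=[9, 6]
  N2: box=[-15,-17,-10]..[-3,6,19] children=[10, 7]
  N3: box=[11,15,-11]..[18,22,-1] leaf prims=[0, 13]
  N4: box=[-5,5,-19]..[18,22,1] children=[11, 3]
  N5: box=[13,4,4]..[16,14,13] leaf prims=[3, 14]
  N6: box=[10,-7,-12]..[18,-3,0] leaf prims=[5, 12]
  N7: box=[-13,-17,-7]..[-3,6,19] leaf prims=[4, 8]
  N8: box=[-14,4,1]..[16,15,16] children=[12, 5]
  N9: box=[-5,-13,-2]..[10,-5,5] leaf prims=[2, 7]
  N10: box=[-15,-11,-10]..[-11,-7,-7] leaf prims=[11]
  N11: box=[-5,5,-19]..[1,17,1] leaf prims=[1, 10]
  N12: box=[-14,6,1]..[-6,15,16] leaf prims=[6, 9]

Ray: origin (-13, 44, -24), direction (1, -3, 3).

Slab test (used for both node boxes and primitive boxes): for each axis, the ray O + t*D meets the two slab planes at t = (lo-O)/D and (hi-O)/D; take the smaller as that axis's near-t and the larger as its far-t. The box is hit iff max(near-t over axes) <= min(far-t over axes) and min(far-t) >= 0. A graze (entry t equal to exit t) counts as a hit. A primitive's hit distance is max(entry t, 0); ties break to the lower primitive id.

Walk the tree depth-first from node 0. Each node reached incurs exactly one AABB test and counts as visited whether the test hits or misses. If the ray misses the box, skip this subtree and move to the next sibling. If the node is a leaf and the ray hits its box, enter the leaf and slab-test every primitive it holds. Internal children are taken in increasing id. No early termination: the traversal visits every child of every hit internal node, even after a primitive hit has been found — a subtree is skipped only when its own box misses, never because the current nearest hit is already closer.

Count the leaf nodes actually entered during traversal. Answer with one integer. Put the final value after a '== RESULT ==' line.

Walk:
N0 x:[-2,31] y:[22/3,61/3] z:[5/3,43/3] -> hit [22/3,43/3], descend [1, 2, 4, 8]
  N1 x:[8,31] y:[47/3,19] z:[4,29/3] -> miss, prune
  N2 x:[-2,10] y:[38/3,61/3] z:[14/3,43/3] -> miss, prune
  N4 x:[8,31] y:[22/3,13] z:[5/3,25/3] -> hit [8,25/3], descend [3, 11]
    N3 x:[24,31] y:[22/3,29/3] z:[13/3,23/3] -> miss, prune
    N11 x:[8,14] y:[9,13] z:[5/3,25/3] -> miss, prune
  N8 x:[-1,29] y:[29/3,40/3] z:[25/3,40/3] -> hit [29/3,40/3], descend [5, 12]
    N5 x:[26,29] y:[10,40/3] z:[28/3,37/3] -> miss, prune
    N12 x:[-1,7] y:[29/3,38/3] z:[25/3,40/3] -> miss, prune

9 AABB tests over nodes [0, 1, 2, 4, 3, 11, 8, 5, 12]; 0 leaves entered; closest miss.

== RESULT ==
0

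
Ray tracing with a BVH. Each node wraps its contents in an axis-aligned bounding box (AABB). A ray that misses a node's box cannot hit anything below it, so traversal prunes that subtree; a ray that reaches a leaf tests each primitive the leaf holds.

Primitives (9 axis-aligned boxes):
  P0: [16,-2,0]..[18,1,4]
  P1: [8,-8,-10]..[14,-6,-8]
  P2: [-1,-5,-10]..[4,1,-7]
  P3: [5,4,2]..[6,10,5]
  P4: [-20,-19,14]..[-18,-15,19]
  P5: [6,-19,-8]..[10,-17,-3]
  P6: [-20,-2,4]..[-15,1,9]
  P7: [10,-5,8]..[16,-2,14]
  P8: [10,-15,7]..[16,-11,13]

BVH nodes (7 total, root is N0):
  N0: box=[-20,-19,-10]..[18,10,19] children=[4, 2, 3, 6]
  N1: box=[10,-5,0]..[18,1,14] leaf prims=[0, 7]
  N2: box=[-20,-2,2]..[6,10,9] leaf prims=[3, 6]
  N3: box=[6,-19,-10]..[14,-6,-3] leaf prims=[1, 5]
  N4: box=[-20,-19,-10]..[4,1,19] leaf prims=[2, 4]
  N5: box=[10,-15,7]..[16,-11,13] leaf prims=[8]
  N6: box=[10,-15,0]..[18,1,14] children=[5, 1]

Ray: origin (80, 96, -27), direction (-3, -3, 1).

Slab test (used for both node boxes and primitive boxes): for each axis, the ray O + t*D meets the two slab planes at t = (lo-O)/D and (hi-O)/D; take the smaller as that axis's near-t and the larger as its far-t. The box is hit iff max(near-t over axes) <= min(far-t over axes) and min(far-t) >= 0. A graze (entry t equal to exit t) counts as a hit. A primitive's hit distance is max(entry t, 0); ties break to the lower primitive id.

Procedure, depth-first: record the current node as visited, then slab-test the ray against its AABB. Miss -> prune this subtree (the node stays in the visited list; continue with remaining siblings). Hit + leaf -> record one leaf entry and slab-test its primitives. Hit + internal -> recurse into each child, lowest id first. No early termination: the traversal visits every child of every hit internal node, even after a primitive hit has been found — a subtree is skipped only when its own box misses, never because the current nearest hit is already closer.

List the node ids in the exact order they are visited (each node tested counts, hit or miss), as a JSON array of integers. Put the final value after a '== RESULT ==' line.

Traverse from the root:
N0 x:[62/3,100/3] y:[86/3,115/3] z:[17,46] -> hit [86/3,100/3], descend [2, 3, 4, 6]
  N2 x:[74/3,100/3] y:[86/3,98/3] z:[29,36] -> hit [29,98/3] leaf, test {P3(miss), P6@t=95/3}
  N3 x:[22,74/3] y:[34,115/3] z:[17,24] -> miss, prune
  N4 x:[76/3,100/3] y:[95/3,115/3] z:[17,46] -> hit [95/3,100/3] leaf, test {P2(miss), P4(miss)}
  N6 x:[62/3,70/3] y:[95/3,37] z:[27,41] -> miss, prune

Visited [0, 2, 3, 4, 6]. Tests: 5 box, 2 leaf. Nearest: P6.

== RESULT ==
[0, 2, 3, 4, 6]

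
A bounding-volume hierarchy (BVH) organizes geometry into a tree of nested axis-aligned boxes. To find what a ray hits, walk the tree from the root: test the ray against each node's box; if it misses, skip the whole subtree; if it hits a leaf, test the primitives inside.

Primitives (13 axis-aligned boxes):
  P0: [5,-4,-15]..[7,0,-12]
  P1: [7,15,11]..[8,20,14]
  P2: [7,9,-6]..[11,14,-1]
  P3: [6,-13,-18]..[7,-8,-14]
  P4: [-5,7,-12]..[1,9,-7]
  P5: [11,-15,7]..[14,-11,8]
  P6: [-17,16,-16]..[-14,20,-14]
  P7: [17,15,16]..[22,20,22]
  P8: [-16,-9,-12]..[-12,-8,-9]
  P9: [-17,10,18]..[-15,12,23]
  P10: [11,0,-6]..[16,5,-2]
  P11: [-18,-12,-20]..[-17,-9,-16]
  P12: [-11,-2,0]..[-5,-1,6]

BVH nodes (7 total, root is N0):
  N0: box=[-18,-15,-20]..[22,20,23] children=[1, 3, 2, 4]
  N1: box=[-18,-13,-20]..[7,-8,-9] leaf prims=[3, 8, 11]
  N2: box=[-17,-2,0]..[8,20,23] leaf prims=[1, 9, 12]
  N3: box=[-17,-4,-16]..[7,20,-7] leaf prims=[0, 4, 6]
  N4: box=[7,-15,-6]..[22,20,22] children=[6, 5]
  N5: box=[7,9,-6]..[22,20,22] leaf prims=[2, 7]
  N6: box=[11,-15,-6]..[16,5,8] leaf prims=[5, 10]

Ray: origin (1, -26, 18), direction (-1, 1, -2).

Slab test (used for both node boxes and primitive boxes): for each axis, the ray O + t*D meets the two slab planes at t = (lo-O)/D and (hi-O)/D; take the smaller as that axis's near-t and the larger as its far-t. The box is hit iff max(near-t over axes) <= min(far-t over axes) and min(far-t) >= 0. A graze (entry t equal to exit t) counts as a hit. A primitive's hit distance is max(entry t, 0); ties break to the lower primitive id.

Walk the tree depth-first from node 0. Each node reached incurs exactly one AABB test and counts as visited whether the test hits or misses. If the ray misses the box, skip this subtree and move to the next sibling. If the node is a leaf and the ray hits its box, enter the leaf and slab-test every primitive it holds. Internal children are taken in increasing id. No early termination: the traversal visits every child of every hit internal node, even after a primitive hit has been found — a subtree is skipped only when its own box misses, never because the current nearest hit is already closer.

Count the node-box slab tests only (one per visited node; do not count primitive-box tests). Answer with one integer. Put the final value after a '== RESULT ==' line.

Trace the traversal:
N0 x:[-21,19] y:[11,46] z:[-5/2,19] -> hit [11,19], descend [1, 2, 3, 4]
  N1 x:[-6,19] y:[13,18] z:[27/2,19] -> hit [27/2,18] leaf, test {P3(miss), P8(miss), P11(miss)}
  N2 x:[-7,18] y:[24,46] z:[-5/2,9] -> miss, prune
  N3 x:[-6,18] y:[22,46] z:[25/2,17] -> miss, prune
  N4 x:[-21,-6] y:[11,46] z:[-2,12] -> miss, prune

Visited [0, 1, 2, 3, 4]. Tests: 5 box, 1 leaf. Nearest: miss.

== RESULT ==
5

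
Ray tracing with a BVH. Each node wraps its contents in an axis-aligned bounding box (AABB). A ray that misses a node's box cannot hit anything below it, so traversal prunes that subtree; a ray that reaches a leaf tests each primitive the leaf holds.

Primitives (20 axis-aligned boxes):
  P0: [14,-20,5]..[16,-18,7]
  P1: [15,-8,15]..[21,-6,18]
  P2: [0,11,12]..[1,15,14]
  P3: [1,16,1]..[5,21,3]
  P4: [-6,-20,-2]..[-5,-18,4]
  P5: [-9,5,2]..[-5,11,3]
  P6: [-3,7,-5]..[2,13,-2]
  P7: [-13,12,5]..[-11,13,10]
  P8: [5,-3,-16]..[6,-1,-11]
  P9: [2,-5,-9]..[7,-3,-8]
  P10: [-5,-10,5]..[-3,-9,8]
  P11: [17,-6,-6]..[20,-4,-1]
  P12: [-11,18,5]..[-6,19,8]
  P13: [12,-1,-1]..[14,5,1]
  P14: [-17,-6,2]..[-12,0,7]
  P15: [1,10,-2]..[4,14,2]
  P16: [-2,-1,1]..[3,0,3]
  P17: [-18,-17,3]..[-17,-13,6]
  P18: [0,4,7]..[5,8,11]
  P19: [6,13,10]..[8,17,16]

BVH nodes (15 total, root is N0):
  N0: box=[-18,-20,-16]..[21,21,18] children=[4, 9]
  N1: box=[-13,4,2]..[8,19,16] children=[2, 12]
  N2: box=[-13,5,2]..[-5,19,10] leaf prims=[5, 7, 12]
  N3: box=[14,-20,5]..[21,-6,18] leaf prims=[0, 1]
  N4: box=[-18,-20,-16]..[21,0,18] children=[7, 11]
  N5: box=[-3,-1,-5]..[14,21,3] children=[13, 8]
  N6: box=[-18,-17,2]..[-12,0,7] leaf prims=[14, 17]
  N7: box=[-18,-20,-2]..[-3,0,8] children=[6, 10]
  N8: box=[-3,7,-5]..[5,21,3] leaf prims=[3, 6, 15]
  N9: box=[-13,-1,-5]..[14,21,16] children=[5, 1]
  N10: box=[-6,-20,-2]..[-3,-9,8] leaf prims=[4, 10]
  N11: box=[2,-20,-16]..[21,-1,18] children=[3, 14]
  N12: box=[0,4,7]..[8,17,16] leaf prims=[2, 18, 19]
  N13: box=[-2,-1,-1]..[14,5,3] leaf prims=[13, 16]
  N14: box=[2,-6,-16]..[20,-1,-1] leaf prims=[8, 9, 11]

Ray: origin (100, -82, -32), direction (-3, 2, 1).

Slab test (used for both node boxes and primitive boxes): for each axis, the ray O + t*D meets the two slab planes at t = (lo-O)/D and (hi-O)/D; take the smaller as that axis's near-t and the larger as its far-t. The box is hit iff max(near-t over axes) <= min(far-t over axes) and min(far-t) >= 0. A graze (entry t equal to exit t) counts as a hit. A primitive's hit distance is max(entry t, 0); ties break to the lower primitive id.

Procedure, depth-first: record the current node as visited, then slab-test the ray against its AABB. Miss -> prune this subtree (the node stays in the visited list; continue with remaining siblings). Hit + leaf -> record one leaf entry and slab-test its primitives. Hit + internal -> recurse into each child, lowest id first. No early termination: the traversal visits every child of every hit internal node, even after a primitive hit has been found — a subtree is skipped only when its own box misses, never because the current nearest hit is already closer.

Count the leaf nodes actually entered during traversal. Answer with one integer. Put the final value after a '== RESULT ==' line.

Walk:
N0 x:[79/3,118/3] y:[31,103/2] z:[16,50] -> hit [31,118/3], descend [4, 9]
  N4 x:[79/3,118/3] y:[31,41] z:[16,50] -> hit [31,118/3], descend [7, 11]
    N7 x:[103/3,118/3] y:[31,41] z:[30,40] -> hit [103/3,118/3], descend [6, 10]
      N6 x:[112/3,118/3] y:[65/2,41] z:[34,39] -> hit [112/3,39] leaf, test {P14@t=38, P17(miss)}
      N10 x:[103/3,106/3] y:[31,73/2] z:[30,40] -> hit [103/3,106/3] leaf, test {P4(miss), P10(miss)}
    N11 x:[79/3,98/3] y:[31,81/2] z:[16,50] -> hit [31,98/3], descend [3, 14]
      N3 x:[79/3,86/3] y:[31,38] z:[37,50] -> miss, prune
      N14 x:[80/3,98/3] y:[38,81/2] z:[16,31] -> miss, prune
  N9 x:[86/3,113/3] y:[81/2,103/2] z:[27,48] -> miss, prune

Visited [0, 4, 7, 6, 10, 11, 3, 14, 9]. Tests: 9 box, 2 leaf. Nearest: P14.

== RESULT ==
2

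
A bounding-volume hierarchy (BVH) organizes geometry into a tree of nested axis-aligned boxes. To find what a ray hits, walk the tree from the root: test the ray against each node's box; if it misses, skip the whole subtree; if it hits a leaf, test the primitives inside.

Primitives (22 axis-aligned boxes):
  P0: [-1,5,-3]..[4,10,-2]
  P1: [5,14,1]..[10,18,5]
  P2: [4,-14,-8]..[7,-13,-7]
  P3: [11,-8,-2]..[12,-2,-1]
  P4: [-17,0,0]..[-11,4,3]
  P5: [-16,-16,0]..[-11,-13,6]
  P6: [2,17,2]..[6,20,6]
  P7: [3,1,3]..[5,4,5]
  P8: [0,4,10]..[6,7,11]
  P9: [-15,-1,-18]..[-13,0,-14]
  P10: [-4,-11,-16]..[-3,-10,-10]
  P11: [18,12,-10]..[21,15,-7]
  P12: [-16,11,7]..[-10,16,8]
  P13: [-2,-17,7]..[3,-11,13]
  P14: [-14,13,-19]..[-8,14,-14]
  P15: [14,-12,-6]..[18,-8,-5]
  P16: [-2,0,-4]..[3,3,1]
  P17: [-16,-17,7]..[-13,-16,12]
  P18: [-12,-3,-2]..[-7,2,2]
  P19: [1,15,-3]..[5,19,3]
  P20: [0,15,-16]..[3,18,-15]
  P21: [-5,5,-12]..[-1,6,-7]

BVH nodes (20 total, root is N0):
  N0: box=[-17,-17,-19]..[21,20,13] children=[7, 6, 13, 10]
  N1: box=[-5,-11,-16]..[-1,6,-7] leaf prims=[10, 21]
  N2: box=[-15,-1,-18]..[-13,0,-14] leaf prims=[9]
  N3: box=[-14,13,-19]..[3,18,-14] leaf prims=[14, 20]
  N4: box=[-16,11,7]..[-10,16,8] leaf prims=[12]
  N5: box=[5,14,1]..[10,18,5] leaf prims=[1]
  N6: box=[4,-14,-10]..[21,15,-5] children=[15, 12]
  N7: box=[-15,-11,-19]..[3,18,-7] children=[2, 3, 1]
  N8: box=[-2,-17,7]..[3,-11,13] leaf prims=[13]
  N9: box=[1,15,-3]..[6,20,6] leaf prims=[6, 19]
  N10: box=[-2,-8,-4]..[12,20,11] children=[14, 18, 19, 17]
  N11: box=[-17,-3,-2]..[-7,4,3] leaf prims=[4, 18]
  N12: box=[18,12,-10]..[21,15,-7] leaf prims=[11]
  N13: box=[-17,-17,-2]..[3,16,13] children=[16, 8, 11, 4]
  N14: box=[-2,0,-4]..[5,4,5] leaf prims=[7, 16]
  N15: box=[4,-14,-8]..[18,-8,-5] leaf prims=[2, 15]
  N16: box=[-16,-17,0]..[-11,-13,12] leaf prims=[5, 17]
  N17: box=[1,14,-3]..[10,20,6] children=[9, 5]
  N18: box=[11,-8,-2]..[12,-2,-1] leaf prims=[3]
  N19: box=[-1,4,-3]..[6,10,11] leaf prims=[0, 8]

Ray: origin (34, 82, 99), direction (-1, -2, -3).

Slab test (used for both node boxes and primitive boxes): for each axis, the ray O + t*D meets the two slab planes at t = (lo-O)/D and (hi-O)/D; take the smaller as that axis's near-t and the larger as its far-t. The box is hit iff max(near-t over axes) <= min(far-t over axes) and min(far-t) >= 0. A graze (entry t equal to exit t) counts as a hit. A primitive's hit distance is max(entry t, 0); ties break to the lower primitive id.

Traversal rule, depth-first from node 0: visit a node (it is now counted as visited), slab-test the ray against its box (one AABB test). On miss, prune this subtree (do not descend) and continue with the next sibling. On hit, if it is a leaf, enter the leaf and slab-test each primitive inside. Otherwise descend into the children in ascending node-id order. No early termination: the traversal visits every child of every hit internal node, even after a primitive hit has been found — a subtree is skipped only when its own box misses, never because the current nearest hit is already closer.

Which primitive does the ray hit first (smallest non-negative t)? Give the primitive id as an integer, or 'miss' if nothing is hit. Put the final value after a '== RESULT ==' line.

Traverse from the root:
N0 x:[13,51] y:[31,99/2] z:[86/3,118/3] -> hit [31,118/3], descend [6, 7, 10, 13]
  N6 x:[13,30] y:[67/2,48] z:[104/3,109/3] -> miss, prune
  N7 x:[31,49] y:[32,93/2] z:[106/3,118/3] -> hit [106/3,118/3], descend [1, 2, 3]
    N1 x:[35,39] y:[38,93/2] z:[106/3,115/3] -> hit [38,115/3] leaf, test {P10(miss), P21(miss)}
    N2 x:[47,49] y:[41,83/2] z:[113/3,39] -> miss, prune
    N3 x:[31,48] y:[32,69/2] z:[113/3,118/3] -> miss, prune
  N10 x:[22,36] y:[31,45] z:[88/3,103/3] -> hit [31,103/3], descend [14, 17, 18, 19]
    N14 x:[29,36] y:[39,41] z:[94/3,103/3] -> miss, prune
    N17 x:[24,33] y:[31,34] z:[31,34] -> hit [31,33], descend [5, 9]
      N5 x:[24,29] y:[32,34] z:[94/3,98/3] -> miss, prune
      N9 x:[28,33] y:[31,67/2] z:[31,34] -> hit [31,33] leaf, test {P6@t=31, P19@t=32}
    N18 x:[22,23] y:[42,45] z:[100/3,101/3] -> miss, prune
    N19 x:[28,35] y:[36,39] z:[88/3,34] -> miss, prune
  N13 x:[31,51] y:[33,99/2] z:[86/3,101/3] -> hit [33,101/3], descend [4, 8, 11, 16]
    N4 x:[44,50] y:[33,71/2] z:[91/3,92/3] -> miss, prune
    N8 x:[31,36] y:[93/2,99/2] z:[86/3,92/3] -> miss, prune
    N11 x:[41,51] y:[39,85/2] z:[32,101/3] -> miss, prune
    N16 x:[45,50] y:[95/2,99/2] z:[29,33] -> miss, prune

order=[0, 6, 7, 1, 2, 3, 10, 14, 17, 5, 9, 18, 19, 13, 4, 8, 11, 16]  |boxes|=18  |leaves|=2  hit=P6

== RESULT ==
6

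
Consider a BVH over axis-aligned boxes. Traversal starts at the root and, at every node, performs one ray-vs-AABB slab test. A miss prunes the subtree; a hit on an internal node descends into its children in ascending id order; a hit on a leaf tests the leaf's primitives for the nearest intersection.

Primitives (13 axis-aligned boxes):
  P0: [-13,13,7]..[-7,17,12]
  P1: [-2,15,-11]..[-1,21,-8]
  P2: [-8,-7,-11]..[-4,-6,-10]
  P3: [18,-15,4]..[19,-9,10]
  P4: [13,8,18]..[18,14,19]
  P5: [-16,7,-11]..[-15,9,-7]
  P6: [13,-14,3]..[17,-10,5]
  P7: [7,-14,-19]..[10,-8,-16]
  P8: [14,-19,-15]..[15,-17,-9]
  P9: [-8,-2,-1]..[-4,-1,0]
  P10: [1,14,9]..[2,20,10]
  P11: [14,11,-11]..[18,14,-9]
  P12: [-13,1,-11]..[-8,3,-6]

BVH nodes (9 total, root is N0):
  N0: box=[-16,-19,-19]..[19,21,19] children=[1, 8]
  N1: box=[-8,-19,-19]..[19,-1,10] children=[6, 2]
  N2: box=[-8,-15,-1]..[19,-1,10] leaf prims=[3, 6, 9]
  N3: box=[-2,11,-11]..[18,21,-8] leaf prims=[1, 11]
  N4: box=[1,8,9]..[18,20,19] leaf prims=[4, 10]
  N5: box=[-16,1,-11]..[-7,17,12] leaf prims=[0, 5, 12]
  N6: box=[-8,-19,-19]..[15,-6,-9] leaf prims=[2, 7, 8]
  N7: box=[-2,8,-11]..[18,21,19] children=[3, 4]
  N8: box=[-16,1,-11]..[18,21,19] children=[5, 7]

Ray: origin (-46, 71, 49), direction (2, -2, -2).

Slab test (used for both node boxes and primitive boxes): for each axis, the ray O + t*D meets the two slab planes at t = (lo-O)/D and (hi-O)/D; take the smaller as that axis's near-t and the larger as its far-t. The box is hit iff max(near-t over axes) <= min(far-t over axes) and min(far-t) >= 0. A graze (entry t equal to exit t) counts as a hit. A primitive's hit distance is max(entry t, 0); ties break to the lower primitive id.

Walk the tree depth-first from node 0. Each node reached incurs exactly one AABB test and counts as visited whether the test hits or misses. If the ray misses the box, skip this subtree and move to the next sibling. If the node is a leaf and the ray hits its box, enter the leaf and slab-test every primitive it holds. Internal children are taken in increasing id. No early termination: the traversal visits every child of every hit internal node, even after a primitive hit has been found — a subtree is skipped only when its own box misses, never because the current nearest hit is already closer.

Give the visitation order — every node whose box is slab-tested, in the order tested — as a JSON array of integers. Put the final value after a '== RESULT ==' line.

Walk:
N0 x:[15,65/2] y:[25,45] z:[15,34] -> hit [25,65/2], descend [1, 8]
  N1 x:[19,65/2] y:[36,45] z:[39/2,34] -> miss, prune
  N8 x:[15,32] y:[25,35] z:[15,30] -> hit [25,30], descend [5, 7]
    N5 x:[15,39/2] y:[27,35] z:[37/2,30] -> miss, prune
    N7 x:[22,32] y:[25,63/2] z:[15,30] -> hit [25,30], descend [3, 4]
      N3 x:[22,32] y:[25,30] z:[57/2,30] -> hit [57/2,30] leaf, test {P1(miss), P11@t=30}
      N4 x:[47/2,32] y:[51/2,63/2] z:[15,20] -> miss, prune

order=[0, 1, 8, 5, 7, 3, 4]  |boxes|=7  |leaves|=1  hit=P11

== RESULT ==
[0, 1, 8, 5, 7, 3, 4]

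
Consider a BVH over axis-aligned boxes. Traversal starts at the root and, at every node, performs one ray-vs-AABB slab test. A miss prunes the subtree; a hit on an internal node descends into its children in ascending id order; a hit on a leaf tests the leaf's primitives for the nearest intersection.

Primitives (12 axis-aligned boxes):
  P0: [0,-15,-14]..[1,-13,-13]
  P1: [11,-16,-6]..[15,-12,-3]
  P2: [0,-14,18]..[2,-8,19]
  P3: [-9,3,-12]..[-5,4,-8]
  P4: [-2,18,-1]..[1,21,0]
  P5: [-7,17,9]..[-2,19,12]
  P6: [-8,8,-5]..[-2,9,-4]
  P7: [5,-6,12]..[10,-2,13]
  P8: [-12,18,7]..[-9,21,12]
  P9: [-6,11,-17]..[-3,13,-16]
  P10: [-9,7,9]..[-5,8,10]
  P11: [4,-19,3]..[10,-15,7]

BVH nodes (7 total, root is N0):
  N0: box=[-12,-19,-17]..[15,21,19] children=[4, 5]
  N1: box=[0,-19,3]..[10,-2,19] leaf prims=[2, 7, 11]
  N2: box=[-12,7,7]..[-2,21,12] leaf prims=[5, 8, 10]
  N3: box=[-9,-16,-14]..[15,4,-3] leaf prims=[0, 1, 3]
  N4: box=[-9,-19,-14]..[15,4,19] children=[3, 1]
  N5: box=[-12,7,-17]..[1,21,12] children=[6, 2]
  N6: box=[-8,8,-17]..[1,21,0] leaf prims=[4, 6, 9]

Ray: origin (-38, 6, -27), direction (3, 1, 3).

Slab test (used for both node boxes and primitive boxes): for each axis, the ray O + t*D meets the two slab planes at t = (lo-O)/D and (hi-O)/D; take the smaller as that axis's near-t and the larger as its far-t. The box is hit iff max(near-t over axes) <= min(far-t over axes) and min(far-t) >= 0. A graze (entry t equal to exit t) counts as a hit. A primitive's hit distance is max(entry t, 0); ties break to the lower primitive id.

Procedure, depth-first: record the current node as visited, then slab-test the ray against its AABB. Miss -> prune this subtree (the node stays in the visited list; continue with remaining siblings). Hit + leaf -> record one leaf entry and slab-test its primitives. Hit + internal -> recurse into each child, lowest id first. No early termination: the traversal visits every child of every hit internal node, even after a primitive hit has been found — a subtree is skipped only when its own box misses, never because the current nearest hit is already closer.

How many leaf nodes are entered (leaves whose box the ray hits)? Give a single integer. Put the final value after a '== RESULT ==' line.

Trace the traversal:
N0 x:[26/3,53/3] y:[-25,15] z:[10/3,46/3] -> hit [26/3,15], descend [4, 5]
  N4 x:[29/3,53/3] y:[-25,-2] z:[13/3,46/3] -> miss, prune
  N5 x:[26/3,13] y:[1,15] z:[10/3,13] -> hit [26/3,13], descend [2, 6]
    N2 x:[26/3,12] y:[1,15] z:[34/3,13] -> hit [34/3,12] leaf, test {P5@t=12, P8(miss), P10(miss)}
    N6 x:[10,13] y:[2,15] z:[10/3,9] -> miss, prune

Summary -> nodes [0, 4, 5, 2, 6]; box-tests=5; leaf-entries=1; first=P5

== RESULT ==
1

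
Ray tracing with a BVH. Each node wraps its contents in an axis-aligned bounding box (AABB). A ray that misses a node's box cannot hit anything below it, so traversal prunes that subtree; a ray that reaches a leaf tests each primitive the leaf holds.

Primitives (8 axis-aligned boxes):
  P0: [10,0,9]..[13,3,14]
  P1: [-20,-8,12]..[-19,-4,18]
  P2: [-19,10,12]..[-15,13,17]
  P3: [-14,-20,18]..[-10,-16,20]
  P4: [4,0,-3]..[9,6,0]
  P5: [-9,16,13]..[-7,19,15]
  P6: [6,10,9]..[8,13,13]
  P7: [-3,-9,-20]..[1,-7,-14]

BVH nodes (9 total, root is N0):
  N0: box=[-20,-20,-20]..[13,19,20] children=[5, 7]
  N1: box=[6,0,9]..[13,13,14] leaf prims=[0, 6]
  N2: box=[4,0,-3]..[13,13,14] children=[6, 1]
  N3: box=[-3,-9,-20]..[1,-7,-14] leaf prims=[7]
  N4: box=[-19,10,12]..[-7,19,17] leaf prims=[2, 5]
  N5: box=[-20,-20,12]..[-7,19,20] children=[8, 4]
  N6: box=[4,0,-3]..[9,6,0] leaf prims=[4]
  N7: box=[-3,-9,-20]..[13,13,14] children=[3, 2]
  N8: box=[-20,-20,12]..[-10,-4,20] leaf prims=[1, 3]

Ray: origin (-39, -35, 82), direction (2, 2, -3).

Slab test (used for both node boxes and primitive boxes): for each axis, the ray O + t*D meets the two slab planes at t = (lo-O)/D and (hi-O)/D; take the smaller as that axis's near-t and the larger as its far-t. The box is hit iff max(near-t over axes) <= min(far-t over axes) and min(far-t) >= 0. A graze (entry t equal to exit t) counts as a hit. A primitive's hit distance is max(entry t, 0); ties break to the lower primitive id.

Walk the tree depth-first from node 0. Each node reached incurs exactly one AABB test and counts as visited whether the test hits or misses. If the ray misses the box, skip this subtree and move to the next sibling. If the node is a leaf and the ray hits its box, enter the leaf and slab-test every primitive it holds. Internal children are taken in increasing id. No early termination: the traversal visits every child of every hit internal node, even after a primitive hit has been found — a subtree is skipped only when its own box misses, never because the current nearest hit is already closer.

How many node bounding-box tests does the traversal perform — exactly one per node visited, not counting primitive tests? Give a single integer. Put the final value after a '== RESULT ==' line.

Traverse from the root:
N0 x:[19/2,26] y:[15/2,27] z:[62/3,34] -> hit [62/3,26], descend [5, 7]
  N5 x:[19/2,16] y:[15/2,27] z:[62/3,70/3] -> miss, prune
  N7 x:[18,26] y:[13,24] z:[68/3,34] -> hit [68/3,24], descend [2, 3]
    N2 x:[43/2,26] y:[35/2,24] z:[68/3,85/3] -> hit [68/3,24], descend [1, 6]
      N1 x:[45/2,26] y:[35/2,24] z:[68/3,73/3] -> hit [68/3,24] leaf, test {P0(miss), P6@t=23}
      N6 x:[43/2,24] y:[35/2,41/2] z:[82/3,85/3] -> miss, prune
    N3 x:[18,20] y:[13,14] z:[32,34] -> miss, prune

7 AABB tests over nodes [0, 5, 7, 2, 1, 6, 3]; 1 leaf entered; closest P6.

== RESULT ==
7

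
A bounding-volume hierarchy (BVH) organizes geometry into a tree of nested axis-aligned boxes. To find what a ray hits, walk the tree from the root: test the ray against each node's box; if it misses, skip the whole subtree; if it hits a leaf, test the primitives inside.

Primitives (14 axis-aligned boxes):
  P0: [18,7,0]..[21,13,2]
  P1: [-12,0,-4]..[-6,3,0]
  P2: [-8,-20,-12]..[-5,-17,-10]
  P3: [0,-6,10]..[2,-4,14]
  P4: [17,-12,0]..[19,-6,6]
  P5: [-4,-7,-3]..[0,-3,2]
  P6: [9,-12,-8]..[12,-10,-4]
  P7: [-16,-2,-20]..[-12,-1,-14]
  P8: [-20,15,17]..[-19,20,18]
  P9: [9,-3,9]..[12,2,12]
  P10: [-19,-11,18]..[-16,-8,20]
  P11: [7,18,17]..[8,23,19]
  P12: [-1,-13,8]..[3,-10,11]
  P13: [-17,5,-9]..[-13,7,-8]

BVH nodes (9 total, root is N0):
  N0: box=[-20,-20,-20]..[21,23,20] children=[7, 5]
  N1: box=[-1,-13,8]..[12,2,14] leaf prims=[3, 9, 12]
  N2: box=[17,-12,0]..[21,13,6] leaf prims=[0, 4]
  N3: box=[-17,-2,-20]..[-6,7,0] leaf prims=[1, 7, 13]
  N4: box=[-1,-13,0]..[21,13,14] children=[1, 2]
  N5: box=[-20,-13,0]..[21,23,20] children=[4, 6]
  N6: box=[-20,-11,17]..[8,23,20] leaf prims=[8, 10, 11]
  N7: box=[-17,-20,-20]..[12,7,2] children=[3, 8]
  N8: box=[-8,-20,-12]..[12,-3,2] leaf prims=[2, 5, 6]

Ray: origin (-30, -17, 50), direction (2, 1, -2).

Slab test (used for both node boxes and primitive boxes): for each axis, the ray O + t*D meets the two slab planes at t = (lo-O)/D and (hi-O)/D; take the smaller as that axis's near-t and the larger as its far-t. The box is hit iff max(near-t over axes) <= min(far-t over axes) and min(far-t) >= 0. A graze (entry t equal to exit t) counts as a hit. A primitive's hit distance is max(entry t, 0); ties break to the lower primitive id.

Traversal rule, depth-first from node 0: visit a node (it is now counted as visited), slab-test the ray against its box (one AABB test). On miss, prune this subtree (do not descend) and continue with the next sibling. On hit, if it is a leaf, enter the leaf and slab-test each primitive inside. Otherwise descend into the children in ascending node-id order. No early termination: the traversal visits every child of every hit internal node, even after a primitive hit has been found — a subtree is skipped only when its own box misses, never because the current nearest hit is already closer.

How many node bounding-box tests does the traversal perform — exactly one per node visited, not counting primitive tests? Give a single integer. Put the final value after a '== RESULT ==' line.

Traverse from the root:
N0 x:[5,51/2] y:[-3,40] z:[15,35] -> hit [15,51/2], descend [5, 7]
  N5 x:[5,51/2] y:[4,40] z:[15,25] -> hit [15,25], descend [4, 6]
    N4 x:[29/2,51/2] y:[4,30] z:[18,25] -> hit [18,25], descend [1, 2]
      N1 x:[29/2,21] y:[4,19] z:[18,21] -> hit [18,19] leaf, test {P3(miss), P9(miss), P12(miss)}
      N2 x:[47/2,51/2] y:[5,30] z:[22,25] -> hit [47/2,25] leaf, test {P0@t=24, P4(miss)}
    N6 x:[5,19] y:[6,40] z:[15,33/2] -> hit [15,33/2] leaf, test {P8(miss), P10(miss), P11(miss)}
  N7 x:[13/2,21] y:[-3,24] z:[24,35] -> miss, prune

order=[0, 5, 4, 1, 2, 6, 7]  |boxes|=7  |leaves|=3  hit=P0

== RESULT ==
7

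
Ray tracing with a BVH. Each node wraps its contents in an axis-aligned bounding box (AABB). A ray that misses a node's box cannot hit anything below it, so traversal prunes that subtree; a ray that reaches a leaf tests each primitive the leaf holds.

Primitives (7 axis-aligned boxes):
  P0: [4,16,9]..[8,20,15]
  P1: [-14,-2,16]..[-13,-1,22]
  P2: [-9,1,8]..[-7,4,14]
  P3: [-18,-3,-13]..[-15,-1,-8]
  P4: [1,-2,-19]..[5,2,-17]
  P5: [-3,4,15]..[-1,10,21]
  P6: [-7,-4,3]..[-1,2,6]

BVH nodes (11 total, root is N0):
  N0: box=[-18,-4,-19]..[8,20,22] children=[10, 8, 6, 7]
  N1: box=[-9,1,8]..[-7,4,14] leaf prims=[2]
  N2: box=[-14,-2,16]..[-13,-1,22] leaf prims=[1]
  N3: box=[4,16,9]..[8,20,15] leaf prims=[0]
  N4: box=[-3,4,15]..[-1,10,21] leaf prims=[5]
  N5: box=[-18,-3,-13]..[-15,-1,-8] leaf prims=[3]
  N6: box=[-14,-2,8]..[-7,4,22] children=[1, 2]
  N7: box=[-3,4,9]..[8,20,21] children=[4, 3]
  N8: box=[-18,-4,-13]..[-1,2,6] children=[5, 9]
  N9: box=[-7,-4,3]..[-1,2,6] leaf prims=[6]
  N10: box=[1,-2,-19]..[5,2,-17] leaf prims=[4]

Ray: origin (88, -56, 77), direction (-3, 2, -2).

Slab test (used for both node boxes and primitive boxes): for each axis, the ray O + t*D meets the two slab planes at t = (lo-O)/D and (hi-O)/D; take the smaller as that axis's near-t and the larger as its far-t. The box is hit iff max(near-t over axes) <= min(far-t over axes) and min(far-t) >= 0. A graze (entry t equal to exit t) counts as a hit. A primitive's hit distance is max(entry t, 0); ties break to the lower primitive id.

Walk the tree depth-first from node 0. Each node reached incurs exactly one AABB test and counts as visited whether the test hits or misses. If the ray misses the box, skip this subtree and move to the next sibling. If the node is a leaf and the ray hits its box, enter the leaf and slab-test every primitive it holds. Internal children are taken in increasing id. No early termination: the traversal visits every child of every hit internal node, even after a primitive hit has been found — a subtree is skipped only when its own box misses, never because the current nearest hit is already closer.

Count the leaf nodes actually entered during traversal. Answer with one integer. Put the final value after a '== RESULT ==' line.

Trace the traversal:
N0 x:[80/3,106/3] y:[26,38] z:[55/2,48] -> hit [55/2,106/3], descend [6, 7, 8, 10]
  N6 x:[95/3,34] y:[27,30] z:[55/2,69/2] -> miss, prune
  N7 x:[80/3,91/3] y:[30,38] z:[28,34] -> hit [30,91/3], descend [3, 4]
    N3 x:[80/3,28] y:[36,38] z:[31,34] -> miss, prune
    N4 x:[89/3,91/3] y:[30,33] z:[28,31] -> hit [30,91/3] leaf, test {P5@t=30}
  N8 x:[89/3,106/3] y:[26,29] z:[71/2,45] -> miss, prune
  N10 x:[83/3,29] y:[27,29] z:[47,48] -> miss, prune

Visited [0, 6, 7, 3, 4, 8, 10]. Tests: 7 box, 1 leaf. Nearest: P5.

== RESULT ==
1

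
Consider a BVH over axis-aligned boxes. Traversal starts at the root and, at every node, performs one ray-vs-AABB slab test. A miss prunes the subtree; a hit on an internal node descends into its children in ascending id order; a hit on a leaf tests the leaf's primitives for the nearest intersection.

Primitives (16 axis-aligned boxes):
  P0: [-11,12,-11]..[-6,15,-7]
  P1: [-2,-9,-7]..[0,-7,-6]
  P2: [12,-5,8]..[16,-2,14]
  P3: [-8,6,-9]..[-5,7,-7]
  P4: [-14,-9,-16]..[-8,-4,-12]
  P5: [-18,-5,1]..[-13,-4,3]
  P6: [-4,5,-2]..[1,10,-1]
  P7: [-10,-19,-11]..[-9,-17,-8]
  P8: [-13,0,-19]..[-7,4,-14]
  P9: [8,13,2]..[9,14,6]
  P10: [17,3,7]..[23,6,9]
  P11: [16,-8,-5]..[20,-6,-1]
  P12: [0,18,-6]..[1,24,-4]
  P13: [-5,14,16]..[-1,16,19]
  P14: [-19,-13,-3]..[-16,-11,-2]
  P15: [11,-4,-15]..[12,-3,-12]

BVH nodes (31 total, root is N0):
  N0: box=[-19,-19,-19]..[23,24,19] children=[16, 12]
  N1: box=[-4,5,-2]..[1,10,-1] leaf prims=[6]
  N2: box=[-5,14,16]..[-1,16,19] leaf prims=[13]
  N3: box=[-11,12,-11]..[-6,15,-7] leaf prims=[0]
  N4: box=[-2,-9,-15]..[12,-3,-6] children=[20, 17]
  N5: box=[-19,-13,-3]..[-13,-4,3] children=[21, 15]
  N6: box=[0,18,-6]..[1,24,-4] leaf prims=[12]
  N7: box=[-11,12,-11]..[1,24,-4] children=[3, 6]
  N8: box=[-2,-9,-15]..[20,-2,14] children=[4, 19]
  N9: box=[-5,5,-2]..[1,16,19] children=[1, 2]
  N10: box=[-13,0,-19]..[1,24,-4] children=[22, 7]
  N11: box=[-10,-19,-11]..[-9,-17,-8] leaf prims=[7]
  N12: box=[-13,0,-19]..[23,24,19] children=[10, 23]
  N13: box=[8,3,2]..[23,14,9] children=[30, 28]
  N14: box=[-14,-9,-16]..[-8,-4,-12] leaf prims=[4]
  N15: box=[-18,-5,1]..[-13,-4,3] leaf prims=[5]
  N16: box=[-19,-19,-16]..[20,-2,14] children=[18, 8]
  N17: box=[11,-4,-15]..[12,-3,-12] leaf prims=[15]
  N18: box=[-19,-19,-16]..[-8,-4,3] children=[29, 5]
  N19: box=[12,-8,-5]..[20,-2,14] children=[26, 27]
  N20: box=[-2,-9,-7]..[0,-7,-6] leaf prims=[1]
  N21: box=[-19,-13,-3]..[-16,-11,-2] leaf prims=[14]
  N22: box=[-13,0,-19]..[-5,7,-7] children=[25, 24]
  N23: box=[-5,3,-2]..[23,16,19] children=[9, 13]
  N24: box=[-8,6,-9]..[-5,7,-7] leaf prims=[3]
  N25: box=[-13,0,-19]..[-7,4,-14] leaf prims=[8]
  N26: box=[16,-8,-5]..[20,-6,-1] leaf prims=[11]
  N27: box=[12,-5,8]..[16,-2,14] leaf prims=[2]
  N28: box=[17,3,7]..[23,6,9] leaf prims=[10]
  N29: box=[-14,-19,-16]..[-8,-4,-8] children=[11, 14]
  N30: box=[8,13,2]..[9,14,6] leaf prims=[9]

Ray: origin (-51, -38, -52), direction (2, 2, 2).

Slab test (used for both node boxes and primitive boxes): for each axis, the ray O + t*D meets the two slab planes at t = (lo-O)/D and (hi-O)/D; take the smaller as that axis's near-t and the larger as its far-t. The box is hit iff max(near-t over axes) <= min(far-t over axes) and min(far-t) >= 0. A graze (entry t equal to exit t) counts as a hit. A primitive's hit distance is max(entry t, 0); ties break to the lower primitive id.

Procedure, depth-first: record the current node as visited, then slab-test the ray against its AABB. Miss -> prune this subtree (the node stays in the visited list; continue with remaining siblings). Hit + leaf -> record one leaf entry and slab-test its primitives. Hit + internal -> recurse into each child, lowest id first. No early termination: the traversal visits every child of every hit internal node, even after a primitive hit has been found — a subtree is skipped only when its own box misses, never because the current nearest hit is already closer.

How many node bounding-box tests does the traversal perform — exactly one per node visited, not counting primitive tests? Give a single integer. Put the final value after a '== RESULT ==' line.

Traverse from the root:
N0 x:[16,37] y:[19/2,31] z:[33/2,71/2] -> hit [33/2,31], descend [12, 16]
  N12 x:[19,37] y:[19,31] z:[33/2,71/2] -> hit [19,31], descend [10, 23]
    N10 x:[19,26] y:[19,31] z:[33/2,24] -> hit [19,24], descend [7, 22]
      N7 x:[20,26] y:[25,31] z:[41/2,24] -> miss, prune
      N22 x:[19,23] y:[19,45/2] z:[33/2,45/2] -> hit [19,45/2], descend [24, 25]
        N24 x:[43/2,23] y:[22,45/2] z:[43/2,45/2] -> hit [22,45/2] leaf, test {P3@t=22}
        N25 x:[19,22] y:[19,21] z:[33/2,19] -> hit [19,19] leaf, test {P8@t=19}
    N23 x:[23,37] y:[41/2,27] z:[25,71/2] -> hit [25,27], descend [9, 13]
      N9 x:[23,26] y:[43/2,27] z:[25,71/2] -> hit [25,26], descend [1, 2]
        N1 x:[47/2,26] y:[43/2,24] z:[25,51/2] -> miss, prune
        N2 x:[23,25] y:[26,27] z:[34,71/2] -> miss, prune
      N13 x:[59/2,37] y:[41/2,26] z:[27,61/2] -> miss, prune
  N16 x:[16,71/2] y:[19/2,18] z:[18,33] -> hit [18,18], descend [8, 18]
    N8 x:[49/2,71/2] y:[29/2,18] z:[37/2,33] -> miss, prune
    N18 x:[16,43/2] y:[19/2,17] z:[18,55/2] -> miss, prune

15 AABB tests over nodes [0, 12, 10, 7, 22, 24, 25, 23, 9, 1, 2, 13, 16, 8, 18]; 2 leaves entered; closest P8.

== RESULT ==
15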